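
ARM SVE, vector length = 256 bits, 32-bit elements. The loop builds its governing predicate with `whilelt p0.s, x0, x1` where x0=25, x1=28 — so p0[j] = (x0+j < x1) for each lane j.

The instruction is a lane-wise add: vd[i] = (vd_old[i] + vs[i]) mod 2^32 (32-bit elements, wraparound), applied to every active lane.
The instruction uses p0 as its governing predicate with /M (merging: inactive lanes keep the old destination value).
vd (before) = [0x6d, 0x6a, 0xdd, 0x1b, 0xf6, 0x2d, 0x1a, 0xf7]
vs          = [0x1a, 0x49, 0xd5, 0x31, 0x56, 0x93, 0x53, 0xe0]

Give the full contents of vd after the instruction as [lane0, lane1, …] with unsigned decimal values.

lane count: 256 div 32 = 8
whilelt: lane j active iff 25+j < 28 → j < 3 → 3 active
  i=0: add(0x6d,0x1a) → 135
  i=1: add(0x6a,0x49) → 179
  i=2: add(0xdd,0xd5) → 434
  i=3: tail/keep → 27
  i=4: tail/keep → 246
  i=5: tail/keep → 45
  i=6: tail/keep → 26
  i=7: tail/keep → 247

vd = [135, 179, 434, 27, 246, 45, 26, 247]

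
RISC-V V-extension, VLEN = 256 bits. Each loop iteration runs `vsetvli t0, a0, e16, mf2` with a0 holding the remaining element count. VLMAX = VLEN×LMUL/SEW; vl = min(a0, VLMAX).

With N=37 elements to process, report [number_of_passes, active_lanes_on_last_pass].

[iterations, last_vl] = [5, 5]

VLMAX = VLEN×LMUL/SEW = 256×1/2/16 = 8
iterations = ceil(37/8) = 5; final-pass vl = 5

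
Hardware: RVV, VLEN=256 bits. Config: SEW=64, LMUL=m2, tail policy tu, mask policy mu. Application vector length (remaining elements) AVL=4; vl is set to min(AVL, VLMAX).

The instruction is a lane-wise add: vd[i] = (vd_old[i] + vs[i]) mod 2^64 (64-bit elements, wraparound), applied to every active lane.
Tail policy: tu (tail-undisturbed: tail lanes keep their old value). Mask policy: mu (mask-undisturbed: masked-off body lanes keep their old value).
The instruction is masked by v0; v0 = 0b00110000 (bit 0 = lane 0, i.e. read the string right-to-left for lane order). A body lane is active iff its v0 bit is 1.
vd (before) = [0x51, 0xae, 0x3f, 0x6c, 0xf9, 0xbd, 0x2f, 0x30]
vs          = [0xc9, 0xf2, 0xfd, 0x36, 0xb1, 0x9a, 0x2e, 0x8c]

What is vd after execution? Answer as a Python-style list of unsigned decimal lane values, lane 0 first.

VLMAX = VLEN×LMUL/SEW = 256×2/64 = 8
vl = min(AVL, VLMAX) = min(4, 8) = 4
[0] mask-off/keep = 0x51
[1] mask-off/keep = 0xae
[2] mask-off/keep = 0x3f
[3] mask-off/keep = 0x6c
[4] tail/keep = 0xf9
[5] tail/keep = 0xbd
[6] tail/keep = 0x2f
[7] tail/keep = 0x30

vd = [81, 174, 63, 108, 249, 189, 47, 48]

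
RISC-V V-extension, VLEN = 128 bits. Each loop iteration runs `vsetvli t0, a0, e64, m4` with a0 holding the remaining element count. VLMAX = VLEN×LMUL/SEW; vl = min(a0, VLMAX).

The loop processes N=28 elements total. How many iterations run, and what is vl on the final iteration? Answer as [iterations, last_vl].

[iterations, last_vl] = [4, 4]

VLMAX = VLEN×LMUL/SEW = 128×4/64 = 8
28 elements at 8/iter → 4 passes, remainder 4 on the last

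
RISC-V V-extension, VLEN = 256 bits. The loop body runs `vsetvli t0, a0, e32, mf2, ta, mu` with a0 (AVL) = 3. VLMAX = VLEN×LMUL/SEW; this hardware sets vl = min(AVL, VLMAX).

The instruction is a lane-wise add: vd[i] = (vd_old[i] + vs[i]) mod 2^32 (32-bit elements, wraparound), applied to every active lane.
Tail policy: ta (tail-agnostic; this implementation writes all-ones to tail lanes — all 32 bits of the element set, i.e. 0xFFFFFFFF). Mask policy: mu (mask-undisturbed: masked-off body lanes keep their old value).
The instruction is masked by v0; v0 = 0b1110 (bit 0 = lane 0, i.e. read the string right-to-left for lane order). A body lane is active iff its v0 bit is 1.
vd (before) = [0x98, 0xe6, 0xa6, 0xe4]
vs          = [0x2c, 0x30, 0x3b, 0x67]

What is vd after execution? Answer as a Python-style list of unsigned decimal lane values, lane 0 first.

vd = [152, 278, 225, 4294967295]

VLMAX = VLEN×LMUL/SEW = 256×1/2/32 = 4
vl = min(AVL, VLMAX) = min(3, 4) = 3
[0] mask-off/keep = 0x98
[1] add(0xe6,0x30) = 0x116
[2] add(0xa6,0x3b) = 0xe1
[3] tail/ones = 0xffffffff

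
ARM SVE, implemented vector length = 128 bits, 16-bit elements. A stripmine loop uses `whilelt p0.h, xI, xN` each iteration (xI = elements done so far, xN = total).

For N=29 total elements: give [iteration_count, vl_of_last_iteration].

register lanes = 128/16 = 8
N=29: ⌈29/8⌉ = 4 iters; last vl = 29 − 3×8 = 5

[iterations, last_vl] = [4, 5]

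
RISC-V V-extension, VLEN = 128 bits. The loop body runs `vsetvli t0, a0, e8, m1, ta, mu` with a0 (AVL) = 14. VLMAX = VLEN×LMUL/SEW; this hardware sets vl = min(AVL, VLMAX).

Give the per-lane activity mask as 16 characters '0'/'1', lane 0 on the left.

lanes per group: 128·1/8 = 16
vl ← min(14, 16) = 14
bits (lane 0 leftmost): 1111111111111100

predicate = 1111111111111100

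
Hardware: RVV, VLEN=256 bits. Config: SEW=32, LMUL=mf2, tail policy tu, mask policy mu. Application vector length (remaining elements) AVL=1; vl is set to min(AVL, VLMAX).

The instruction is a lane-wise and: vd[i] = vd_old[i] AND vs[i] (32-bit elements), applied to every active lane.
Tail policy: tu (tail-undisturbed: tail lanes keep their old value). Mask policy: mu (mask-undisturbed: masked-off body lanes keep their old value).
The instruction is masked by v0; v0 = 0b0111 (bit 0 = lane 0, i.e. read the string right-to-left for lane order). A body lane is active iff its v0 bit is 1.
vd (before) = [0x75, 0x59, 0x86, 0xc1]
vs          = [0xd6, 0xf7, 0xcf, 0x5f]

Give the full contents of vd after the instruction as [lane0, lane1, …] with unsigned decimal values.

vd = [84, 89, 134, 193]

lanes per group: 256·1/2/32 = 4
vl = min(AVL, VLMAX) = min(1, 4) = 1
[0] and(0x75,0xd6) = 0x54
[1] tail/keep = 0x59
[2] tail/keep = 0x86
[3] tail/keep = 0xc1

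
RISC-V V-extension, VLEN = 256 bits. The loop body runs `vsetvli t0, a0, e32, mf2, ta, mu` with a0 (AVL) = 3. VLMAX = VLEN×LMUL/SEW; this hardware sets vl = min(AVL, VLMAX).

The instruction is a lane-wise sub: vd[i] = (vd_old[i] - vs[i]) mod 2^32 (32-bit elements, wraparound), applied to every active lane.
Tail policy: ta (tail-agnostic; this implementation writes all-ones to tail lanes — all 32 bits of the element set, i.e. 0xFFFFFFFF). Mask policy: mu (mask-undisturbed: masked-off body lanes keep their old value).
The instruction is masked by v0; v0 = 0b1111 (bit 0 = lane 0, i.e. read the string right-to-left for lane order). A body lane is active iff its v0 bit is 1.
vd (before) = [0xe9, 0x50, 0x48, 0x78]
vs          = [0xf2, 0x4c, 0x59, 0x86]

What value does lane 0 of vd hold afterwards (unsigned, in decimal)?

VLMAX = (256 × 1/2) / 32 = 4 lanes
vl = min(AVL, VLMAX) = min(3, 4) = 3
vd[0] sub(0xe9,0xf2) -> 0xfffffff7
vd[1] sub(0x50,0x4c) -> 0x04
vd[2] sub(0x48,0x59) -> 0xffffffef
vd[3] tail/ones -> 0xffffffff

vd[0] = 4294967287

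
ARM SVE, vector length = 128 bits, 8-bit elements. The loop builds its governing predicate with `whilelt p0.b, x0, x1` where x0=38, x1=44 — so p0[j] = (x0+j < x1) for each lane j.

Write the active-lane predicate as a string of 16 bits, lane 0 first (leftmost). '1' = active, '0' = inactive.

lane count: 128 div 8 = 16
whilelt: lane j active iff 38+j < 44 → j < 6 → 6 active
bits (lane 0 leftmost): 1111110000000000

predicate = 1111110000000000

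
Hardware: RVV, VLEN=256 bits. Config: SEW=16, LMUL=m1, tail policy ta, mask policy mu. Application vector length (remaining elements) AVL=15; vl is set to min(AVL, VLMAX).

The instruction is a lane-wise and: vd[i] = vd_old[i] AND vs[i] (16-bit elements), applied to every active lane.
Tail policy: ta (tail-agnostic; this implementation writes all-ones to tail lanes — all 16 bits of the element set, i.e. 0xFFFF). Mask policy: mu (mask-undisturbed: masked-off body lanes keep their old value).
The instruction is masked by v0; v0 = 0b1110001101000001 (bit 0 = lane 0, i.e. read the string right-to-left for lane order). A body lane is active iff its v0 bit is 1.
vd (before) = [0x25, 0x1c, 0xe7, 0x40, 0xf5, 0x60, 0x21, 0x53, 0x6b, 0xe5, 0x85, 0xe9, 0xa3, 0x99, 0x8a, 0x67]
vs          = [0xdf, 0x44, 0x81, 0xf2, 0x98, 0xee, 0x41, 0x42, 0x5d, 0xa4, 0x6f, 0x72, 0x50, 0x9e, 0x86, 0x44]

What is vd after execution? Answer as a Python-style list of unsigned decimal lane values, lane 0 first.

VLMAX = (256 × 1) / 16 = 16 lanes
vl ← min(15, 16) = 15
lane  0: and(0x25,0xdf) ⇒ 0x05
lane  1: mask-off/keep ⇒ 0x1c
lane  2: mask-off/keep ⇒ 0xe7
lane  3: mask-off/keep ⇒ 0x40
lane  4: mask-off/keep ⇒ 0xf5
lane  5: mask-off/keep ⇒ 0x60
lane  6: and(0x21,0x41) ⇒ 0x01
lane  7: mask-off/keep ⇒ 0x53
lane  8: and(0x6b,0x5d) ⇒ 0x49
lane  9: and(0xe5,0xa4) ⇒ 0xa4
lane 10: mask-off/keep ⇒ 0x85
lane 11: mask-off/keep ⇒ 0xe9
lane 12: mask-off/keep ⇒ 0xa3
lane 13: and(0x99,0x9e) ⇒ 0x98
lane 14: and(0x8a,0x86) ⇒ 0x82
lane 15: tail/ones ⇒ 0xffff

vd = [5, 28, 231, 64, 245, 96, 1, 83, 73, 164, 133, 233, 163, 152, 130, 65535]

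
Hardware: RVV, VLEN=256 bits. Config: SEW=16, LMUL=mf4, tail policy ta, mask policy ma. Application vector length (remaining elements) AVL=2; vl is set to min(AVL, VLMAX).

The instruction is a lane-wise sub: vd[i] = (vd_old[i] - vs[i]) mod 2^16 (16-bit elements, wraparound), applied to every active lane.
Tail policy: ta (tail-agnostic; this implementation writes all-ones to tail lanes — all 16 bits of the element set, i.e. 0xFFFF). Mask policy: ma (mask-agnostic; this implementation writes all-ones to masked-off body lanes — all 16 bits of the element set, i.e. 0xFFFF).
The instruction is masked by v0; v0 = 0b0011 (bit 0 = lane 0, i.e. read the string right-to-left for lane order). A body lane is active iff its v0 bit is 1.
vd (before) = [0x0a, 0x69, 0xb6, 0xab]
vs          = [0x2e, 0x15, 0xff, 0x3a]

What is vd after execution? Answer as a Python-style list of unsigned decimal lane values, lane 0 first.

vd = [65500, 84, 65535, 65535]

VLMAX = VLEN×LMUL/SEW = 256×1/4/16 = 4
AVL=2 ≤ VLMAX=4, so vl = 2
  i=0: sub(0x0a,0x2e) → 65500
  i=1: sub(0x69,0x15) → 84
  i=2: tail/ones → 65535
  i=3: tail/ones → 65535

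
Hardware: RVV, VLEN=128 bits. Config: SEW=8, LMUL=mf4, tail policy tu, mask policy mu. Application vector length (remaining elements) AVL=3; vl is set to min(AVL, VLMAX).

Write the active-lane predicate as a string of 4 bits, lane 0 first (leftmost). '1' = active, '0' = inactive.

VLMAX = (128 × 1/4) / 8 = 4 lanes
AVL=3 ≤ VLMAX=4, so vl = 3
bits (lane 0 leftmost): 1110

predicate = 1110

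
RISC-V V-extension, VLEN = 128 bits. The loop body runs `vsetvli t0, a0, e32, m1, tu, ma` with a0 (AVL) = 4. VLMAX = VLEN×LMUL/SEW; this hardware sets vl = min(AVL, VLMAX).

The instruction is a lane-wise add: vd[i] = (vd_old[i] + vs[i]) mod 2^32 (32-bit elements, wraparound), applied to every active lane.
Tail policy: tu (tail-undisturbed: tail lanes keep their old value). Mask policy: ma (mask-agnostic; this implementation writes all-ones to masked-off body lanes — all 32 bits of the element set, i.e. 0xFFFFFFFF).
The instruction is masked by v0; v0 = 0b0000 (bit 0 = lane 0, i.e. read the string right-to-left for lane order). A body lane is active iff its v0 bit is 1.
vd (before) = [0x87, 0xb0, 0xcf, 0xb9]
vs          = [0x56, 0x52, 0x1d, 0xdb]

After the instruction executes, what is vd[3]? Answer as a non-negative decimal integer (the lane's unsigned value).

vd[3] = 4294967295

VLMAX = VLEN×LMUL/SEW = 128×1/32 = 4
vl ← min(4, 4) = 4
lane  0: mask-off/ones ⇒ 0xffffffff
lane  1: mask-off/ones ⇒ 0xffffffff
lane  2: mask-off/ones ⇒ 0xffffffff
lane  3: mask-off/ones ⇒ 0xffffffff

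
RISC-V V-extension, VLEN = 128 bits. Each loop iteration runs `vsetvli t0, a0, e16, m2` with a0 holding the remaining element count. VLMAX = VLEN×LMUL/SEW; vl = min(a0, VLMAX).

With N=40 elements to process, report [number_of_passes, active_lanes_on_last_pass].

lanes per group: 128·2/16 = 16
N=40: ⌈40/16⌉ = 3 iters; last vl = 40 − 2×16 = 8

[iterations, last_vl] = [3, 8]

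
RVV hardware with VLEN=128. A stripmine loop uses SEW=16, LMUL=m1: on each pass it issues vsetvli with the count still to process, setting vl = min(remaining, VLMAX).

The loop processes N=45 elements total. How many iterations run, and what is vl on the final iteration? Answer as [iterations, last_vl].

[iterations, last_vl] = [6, 5]

VLMAX = (128 × 1) / 16 = 8 lanes
45 elements at 8/iter → 6 passes, remainder 5 on the last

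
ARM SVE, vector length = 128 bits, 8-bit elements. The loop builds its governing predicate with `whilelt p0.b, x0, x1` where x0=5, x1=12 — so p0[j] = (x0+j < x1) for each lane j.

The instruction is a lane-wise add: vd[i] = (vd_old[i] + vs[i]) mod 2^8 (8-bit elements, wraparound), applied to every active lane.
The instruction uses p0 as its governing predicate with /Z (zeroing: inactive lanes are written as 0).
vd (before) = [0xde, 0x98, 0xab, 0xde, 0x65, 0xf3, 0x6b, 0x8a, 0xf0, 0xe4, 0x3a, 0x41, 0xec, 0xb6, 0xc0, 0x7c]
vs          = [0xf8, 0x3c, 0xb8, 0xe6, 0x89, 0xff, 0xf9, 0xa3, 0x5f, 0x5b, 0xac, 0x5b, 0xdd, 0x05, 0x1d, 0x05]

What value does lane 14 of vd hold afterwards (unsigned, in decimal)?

lane count: 128 div 8 = 16
whilelt: lane j active iff 5+j < 12 → j < 7 → 7 active
[0] add(0xde,0xf8) = 0xd6
[1] add(0x98,0x3c) = 0xd4
[2] add(0xab,0xb8) = 0x63
[3] add(0xde,0xe6) = 0xc4
[4] add(0x65,0x89) = 0xee
[5] add(0xf3,0xff) = 0xf2
[6] add(0x6b,0xf9) = 0x64
[7] tail/zero = 0x00
[8] tail/zero = 0x00
[9] tail/zero = 0x00
[10] tail/zero = 0x00
[11] tail/zero = 0x00
[12] tail/zero = 0x00
[13] tail/zero = 0x00
[14] tail/zero = 0x00
[15] tail/zero = 0x00

vd[14] = 0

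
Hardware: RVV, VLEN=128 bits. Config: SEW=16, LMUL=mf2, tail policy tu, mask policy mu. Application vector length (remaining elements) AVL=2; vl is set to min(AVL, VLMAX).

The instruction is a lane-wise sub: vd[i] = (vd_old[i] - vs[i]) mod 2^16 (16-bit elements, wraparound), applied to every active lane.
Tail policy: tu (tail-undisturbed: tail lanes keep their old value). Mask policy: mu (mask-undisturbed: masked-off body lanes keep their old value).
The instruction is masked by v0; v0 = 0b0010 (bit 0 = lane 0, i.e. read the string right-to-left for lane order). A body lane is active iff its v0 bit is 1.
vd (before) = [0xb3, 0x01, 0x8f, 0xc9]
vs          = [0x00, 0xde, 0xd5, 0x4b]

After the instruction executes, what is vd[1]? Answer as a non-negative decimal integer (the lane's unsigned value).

lanes per group: 128·1/2/16 = 4
vl ← min(2, 4) = 2
[0] mask-off/keep = 0xb3
[1] sub(0x01,0xde) = 0xff23
[2] tail/keep = 0x8f
[3] tail/keep = 0xc9

vd[1] = 65315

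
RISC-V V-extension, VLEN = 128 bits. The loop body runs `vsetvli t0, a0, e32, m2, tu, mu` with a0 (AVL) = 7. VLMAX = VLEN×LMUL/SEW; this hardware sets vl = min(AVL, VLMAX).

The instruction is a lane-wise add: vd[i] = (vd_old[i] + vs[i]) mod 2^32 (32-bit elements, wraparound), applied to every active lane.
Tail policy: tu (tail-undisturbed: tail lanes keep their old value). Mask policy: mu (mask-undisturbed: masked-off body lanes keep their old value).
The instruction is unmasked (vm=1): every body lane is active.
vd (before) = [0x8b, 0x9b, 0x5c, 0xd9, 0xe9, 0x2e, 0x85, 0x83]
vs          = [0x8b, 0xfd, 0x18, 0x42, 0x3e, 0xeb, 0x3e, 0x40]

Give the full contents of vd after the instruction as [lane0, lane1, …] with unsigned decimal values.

lanes per group: 128·2/32 = 8
vl = min(AVL, VLMAX) = min(7, 8) = 7
[0] add(0x8b,0x8b) = 0x116
[1] add(0x9b,0xfd) = 0x198
[2] add(0x5c,0x18) = 0x74
[3] add(0xd9,0x42) = 0x11b
[4] add(0xe9,0x3e) = 0x127
[5] add(0x2e,0xeb) = 0x119
[6] add(0x85,0x3e) = 0xc3
[7] tail/keep = 0x83

vd = [278, 408, 116, 283, 295, 281, 195, 131]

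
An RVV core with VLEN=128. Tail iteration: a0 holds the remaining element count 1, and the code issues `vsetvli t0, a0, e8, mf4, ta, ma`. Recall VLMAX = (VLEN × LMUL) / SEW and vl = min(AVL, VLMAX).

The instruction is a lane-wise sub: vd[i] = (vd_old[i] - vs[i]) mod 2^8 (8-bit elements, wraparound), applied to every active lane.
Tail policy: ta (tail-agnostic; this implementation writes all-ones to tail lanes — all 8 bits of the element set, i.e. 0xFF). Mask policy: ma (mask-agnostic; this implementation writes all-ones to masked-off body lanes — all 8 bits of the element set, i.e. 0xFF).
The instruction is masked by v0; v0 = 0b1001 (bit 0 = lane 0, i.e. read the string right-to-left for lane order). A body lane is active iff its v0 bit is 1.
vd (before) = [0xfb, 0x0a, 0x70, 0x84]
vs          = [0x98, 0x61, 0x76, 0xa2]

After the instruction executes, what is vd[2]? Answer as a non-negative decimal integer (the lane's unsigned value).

vd[2] = 255

VLMAX = VLEN×LMUL/SEW = 128×1/4/8 = 4
AVL=1 ≤ VLMAX=4, so vl = 1
lane  0: sub(0xfb,0x98) ⇒ 0x63
lane  1: tail/ones ⇒ 0xff
lane  2: tail/ones ⇒ 0xff
lane  3: tail/ones ⇒ 0xff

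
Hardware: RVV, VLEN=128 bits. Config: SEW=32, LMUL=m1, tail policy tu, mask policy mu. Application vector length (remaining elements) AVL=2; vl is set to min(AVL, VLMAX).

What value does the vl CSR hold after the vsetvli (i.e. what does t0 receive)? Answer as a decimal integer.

vl = 2

lanes per group: 128·1/32 = 4
vl ← min(2, 4) = 2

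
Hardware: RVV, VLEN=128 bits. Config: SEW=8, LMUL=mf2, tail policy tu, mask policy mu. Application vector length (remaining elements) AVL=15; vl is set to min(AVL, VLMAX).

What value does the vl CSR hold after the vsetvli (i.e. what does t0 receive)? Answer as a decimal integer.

vl = 8

lanes per group: 128·1/2/8 = 8
AVL=15 > VLMAX=8, so vl = 8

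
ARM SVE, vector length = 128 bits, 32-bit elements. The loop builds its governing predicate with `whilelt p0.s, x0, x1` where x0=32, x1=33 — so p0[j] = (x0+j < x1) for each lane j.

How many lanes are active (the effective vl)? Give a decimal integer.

128-bit reg / 32-bit elem → 4 lanes
p0[j] = (32+j < 33); true for j=0..0 → 1 lanes set

vl = 1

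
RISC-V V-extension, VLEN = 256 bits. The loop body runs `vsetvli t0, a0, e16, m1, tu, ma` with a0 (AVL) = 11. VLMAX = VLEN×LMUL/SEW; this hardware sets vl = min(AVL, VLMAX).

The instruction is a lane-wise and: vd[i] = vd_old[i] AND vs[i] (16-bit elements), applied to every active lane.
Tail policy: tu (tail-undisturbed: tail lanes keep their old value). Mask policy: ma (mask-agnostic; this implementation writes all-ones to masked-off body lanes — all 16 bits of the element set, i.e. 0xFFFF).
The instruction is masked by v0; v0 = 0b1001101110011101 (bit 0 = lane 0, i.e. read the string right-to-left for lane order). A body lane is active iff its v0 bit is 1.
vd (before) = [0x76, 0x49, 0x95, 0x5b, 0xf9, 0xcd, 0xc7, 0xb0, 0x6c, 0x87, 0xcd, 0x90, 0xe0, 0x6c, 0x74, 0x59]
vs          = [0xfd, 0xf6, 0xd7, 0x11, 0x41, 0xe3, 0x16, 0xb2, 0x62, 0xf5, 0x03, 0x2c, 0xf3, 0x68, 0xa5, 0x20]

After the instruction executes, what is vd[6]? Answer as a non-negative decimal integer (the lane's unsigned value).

lanes per group: 256·1/16 = 16
vl = min(AVL, VLMAX) = min(11, 16) = 11
lane  0: and(0x76,0xfd) ⇒ 0x74
lane  1: mask-off/ones ⇒ 0xffff
lane  2: and(0x95,0xd7) ⇒ 0x95
lane  3: and(0x5b,0x11) ⇒ 0x11
lane  4: and(0xf9,0x41) ⇒ 0x41
lane  5: mask-off/ones ⇒ 0xffff
lane  6: mask-off/ones ⇒ 0xffff
lane  7: and(0xb0,0xb2) ⇒ 0xb0
lane  8: and(0x6c,0x62) ⇒ 0x60
lane  9: and(0x87,0xf5) ⇒ 0x85
lane 10: mask-off/ones ⇒ 0xffff
lane 11: tail/keep ⇒ 0x90
lane 12: tail/keep ⇒ 0xe0
lane 13: tail/keep ⇒ 0x6c
lane 14: tail/keep ⇒ 0x74
lane 15: tail/keep ⇒ 0x59

vd[6] = 65535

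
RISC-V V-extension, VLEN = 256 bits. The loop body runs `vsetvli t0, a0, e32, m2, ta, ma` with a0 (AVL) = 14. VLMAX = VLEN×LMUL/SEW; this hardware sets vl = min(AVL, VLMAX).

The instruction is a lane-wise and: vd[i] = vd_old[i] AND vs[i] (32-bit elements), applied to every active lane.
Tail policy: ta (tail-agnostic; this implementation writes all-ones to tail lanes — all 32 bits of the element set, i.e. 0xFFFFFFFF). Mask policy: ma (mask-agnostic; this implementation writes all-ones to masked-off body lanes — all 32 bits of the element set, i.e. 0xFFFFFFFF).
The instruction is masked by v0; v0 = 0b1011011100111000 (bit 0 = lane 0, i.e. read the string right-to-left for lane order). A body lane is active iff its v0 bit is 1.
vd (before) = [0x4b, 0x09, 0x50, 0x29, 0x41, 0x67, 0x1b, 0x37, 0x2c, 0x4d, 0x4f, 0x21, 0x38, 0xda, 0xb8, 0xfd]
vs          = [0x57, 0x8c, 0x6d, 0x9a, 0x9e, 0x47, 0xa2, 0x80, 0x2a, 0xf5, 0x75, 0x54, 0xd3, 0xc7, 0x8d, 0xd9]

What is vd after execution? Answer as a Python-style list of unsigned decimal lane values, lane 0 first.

VLMAX = VLEN×LMUL/SEW = 256×2/32 = 16
vl = min(AVL, VLMAX) = min(14, 16) = 14
  i=0: mask-off/ones → 4294967295
  i=1: mask-off/ones → 4294967295
  i=2: mask-off/ones → 4294967295
  i=3: and(0x29,0x9a) → 8
  i=4: and(0x41,0x9e) → 0
  i=5: and(0x67,0x47) → 71
  i=6: mask-off/ones → 4294967295
  i=7: mask-off/ones → 4294967295
  i=8: and(0x2c,0x2a) → 40
  i=9: and(0x4d,0xf5) → 69
  i=10: and(0x4f,0x75) → 69
  i=11: mask-off/ones → 4294967295
  i=12: and(0x38,0xd3) → 16
  i=13: and(0xda,0xc7) → 194
  i=14: tail/ones → 4294967295
  i=15: tail/ones → 4294967295

vd = [4294967295, 4294967295, 4294967295, 8, 0, 71, 4294967295, 4294967295, 40, 69, 69, 4294967295, 16, 194, 4294967295, 4294967295]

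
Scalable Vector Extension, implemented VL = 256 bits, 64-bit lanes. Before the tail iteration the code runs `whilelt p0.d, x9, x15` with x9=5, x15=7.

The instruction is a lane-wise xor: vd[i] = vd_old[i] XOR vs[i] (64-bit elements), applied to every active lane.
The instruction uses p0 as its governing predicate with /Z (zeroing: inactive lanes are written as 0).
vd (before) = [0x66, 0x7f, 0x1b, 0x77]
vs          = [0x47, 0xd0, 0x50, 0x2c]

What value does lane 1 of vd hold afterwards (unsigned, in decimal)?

register lanes = 256/64 = 4
whilelt: lane j active iff 5+j < 7 → j < 2 → 2 active
  i=0: xor(0x66,0x47) → 33
  i=1: xor(0x7f,0xd0) → 175
  i=2: tail/zero → 0
  i=3: tail/zero → 0

vd[1] = 175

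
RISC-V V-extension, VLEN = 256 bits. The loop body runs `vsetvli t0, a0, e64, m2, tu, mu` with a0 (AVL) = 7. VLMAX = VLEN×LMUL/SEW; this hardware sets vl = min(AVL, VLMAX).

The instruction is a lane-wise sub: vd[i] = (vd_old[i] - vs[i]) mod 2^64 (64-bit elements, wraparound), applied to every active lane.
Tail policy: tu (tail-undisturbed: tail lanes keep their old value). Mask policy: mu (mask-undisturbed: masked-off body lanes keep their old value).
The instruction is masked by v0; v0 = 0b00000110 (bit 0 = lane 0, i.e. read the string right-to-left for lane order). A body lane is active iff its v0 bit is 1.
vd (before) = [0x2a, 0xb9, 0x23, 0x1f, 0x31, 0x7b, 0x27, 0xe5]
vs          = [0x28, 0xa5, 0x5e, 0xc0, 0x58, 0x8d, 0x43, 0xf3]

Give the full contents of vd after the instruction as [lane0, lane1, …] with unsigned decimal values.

vd = [42, 20, 18446744073709551557, 31, 49, 123, 39, 229]

VLMAX = (256 × 2) / 64 = 8 lanes
vl = min(AVL, VLMAX) = min(7, 8) = 7
lane  0: mask-off/keep ⇒ 0x2a
lane  1: sub(0xb9,0xa5) ⇒ 0x14
lane  2: sub(0x23,0x5e) ⇒ 0xffffffffffffffc5
lane  3: mask-off/keep ⇒ 0x1f
lane  4: mask-off/keep ⇒ 0x31
lane  5: mask-off/keep ⇒ 0x7b
lane  6: mask-off/keep ⇒ 0x27
lane  7: tail/keep ⇒ 0xe5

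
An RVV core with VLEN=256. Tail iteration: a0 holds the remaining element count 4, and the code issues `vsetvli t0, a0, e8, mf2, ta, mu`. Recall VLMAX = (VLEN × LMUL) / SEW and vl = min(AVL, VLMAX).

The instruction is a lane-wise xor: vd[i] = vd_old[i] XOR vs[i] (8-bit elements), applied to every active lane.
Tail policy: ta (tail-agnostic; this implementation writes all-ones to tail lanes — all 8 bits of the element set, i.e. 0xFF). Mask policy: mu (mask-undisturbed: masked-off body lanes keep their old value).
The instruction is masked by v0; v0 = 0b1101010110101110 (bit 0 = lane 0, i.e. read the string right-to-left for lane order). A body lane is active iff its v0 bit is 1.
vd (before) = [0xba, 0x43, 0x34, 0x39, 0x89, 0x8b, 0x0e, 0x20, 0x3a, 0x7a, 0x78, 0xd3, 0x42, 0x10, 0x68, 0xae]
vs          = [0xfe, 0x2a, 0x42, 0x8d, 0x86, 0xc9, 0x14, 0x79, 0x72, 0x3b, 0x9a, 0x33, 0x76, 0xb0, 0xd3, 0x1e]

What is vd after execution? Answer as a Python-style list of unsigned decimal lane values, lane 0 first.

VLMAX = (256 × 1/2) / 8 = 16 lanes
vl ← min(4, 16) = 4
[0] mask-off/keep = 0xba
[1] xor(0x43,0x2a) = 0x69
[2] xor(0x34,0x42) = 0x76
[3] xor(0x39,0x8d) = 0xb4
[4] tail/ones = 0xff
[5] tail/ones = 0xff
[6] tail/ones = 0xff
[7] tail/ones = 0xff
[8] tail/ones = 0xff
[9] tail/ones = 0xff
[10] tail/ones = 0xff
[11] tail/ones = 0xff
[12] tail/ones = 0xff
[13] tail/ones = 0xff
[14] tail/ones = 0xff
[15] tail/ones = 0xff

vd = [186, 105, 118, 180, 255, 255, 255, 255, 255, 255, 255, 255, 255, 255, 255, 255]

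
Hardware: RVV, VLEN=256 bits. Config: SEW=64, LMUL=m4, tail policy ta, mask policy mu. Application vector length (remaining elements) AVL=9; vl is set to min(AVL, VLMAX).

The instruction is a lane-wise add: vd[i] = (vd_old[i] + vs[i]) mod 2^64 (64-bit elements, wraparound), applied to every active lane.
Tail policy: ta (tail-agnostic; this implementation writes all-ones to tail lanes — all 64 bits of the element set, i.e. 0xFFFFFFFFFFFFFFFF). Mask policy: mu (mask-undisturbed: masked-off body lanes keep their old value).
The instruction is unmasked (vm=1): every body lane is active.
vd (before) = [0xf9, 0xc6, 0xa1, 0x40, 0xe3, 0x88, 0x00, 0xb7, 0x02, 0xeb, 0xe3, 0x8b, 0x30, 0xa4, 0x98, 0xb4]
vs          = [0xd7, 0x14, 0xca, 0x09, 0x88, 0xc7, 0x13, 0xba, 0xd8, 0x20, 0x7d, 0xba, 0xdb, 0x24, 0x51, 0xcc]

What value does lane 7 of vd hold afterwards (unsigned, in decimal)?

vd[7] = 369

VLMAX = (256 × 4) / 64 = 16 lanes
vl ← min(9, 16) = 9
  i=0: add(0xf9,0xd7) → 464
  i=1: add(0xc6,0x14) → 218
  i=2: add(0xa1,0xca) → 363
  i=3: add(0x40,0x09) → 73
  i=4: add(0xe3,0x88) → 363
  i=5: add(0x88,0xc7) → 335
  i=6: add(0x00,0x13) → 19
  i=7: add(0xb7,0xba) → 369
  i=8: add(0x02,0xd8) → 218
  i=9: tail/ones → 18446744073709551615
  i=10: tail/ones → 18446744073709551615
  i=11: tail/ones → 18446744073709551615
  i=12: tail/ones → 18446744073709551615
  i=13: tail/ones → 18446744073709551615
  i=14: tail/ones → 18446744073709551615
  i=15: tail/ones → 18446744073709551615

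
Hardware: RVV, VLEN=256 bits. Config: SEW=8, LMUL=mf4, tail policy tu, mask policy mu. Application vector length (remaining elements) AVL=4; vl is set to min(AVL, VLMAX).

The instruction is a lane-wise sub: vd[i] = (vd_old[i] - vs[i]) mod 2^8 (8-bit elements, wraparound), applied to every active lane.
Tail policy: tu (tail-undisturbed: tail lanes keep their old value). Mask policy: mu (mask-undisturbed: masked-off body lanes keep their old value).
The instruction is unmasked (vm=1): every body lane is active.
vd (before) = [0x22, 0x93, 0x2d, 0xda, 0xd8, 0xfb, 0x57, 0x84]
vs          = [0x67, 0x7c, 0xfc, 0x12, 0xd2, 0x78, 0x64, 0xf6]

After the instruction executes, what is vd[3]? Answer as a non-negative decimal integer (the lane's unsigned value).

VLMAX = VLEN×LMUL/SEW = 256×1/4/8 = 8
AVL=4 ≤ VLMAX=8, so vl = 4
[0] sub(0x22,0x67) = 0xbb
[1] sub(0x93,0x7c) = 0x17
[2] sub(0x2d,0xfc) = 0x31
[3] sub(0xda,0x12) = 0xc8
[4] tail/keep = 0xd8
[5] tail/keep = 0xfb
[6] tail/keep = 0x57
[7] tail/keep = 0x84

vd[3] = 200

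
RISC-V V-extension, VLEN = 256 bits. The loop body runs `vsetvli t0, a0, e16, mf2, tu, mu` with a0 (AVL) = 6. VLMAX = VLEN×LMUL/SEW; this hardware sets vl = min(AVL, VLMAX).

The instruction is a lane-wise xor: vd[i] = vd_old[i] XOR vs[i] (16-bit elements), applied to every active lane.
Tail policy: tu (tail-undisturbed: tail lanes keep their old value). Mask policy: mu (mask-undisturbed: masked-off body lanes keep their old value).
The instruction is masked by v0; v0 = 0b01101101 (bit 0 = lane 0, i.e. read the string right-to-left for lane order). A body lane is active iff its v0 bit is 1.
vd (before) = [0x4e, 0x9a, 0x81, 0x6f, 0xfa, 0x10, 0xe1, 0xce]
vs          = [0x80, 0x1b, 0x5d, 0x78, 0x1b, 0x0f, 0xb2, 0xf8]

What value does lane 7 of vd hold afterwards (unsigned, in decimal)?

vd[7] = 206

VLMAX = VLEN×LMUL/SEW = 256×1/2/16 = 8
AVL=6 ≤ VLMAX=8, so vl = 6
vd[0] xor(0x4e,0x80) -> 0xce
vd[1] mask-off/keep -> 0x9a
vd[2] xor(0x81,0x5d) -> 0xdc
vd[3] xor(0x6f,0x78) -> 0x17
vd[4] mask-off/keep -> 0xfa
vd[5] xor(0x10,0x0f) -> 0x1f
vd[6] tail/keep -> 0xe1
vd[7] tail/keep -> 0xce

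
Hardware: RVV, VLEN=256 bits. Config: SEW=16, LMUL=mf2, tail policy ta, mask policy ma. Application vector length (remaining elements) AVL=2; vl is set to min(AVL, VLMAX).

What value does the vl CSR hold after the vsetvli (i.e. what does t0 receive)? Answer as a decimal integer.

vl = 2

VLMAX = VLEN×LMUL/SEW = 256×1/2/16 = 8
vl ← min(2, 8) = 2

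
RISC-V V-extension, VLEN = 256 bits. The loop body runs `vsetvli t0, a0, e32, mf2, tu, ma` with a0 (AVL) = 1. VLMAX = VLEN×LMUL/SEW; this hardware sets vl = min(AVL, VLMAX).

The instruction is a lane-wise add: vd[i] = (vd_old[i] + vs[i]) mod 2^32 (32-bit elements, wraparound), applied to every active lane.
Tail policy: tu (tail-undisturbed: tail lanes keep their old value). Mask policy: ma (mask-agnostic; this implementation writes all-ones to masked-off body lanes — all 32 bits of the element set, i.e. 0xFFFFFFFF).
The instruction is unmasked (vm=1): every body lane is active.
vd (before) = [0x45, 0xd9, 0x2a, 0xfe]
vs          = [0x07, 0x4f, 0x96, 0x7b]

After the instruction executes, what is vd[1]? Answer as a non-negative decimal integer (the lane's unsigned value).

VLMAX = VLEN×LMUL/SEW = 256×1/2/32 = 4
AVL=1 ≤ VLMAX=4, so vl = 1
lane  0: add(0x45,0x07) ⇒ 0x4c
lane  1: tail/keep ⇒ 0xd9
lane  2: tail/keep ⇒ 0x2a
lane  3: tail/keep ⇒ 0xfe

vd[1] = 217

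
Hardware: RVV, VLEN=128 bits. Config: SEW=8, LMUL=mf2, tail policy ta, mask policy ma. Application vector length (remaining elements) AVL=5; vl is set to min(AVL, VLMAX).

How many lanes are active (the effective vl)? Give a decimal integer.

vl = 5

VLMAX = (128 × 1/2) / 8 = 8 lanes
vl = min(AVL, VLMAX) = min(5, 8) = 5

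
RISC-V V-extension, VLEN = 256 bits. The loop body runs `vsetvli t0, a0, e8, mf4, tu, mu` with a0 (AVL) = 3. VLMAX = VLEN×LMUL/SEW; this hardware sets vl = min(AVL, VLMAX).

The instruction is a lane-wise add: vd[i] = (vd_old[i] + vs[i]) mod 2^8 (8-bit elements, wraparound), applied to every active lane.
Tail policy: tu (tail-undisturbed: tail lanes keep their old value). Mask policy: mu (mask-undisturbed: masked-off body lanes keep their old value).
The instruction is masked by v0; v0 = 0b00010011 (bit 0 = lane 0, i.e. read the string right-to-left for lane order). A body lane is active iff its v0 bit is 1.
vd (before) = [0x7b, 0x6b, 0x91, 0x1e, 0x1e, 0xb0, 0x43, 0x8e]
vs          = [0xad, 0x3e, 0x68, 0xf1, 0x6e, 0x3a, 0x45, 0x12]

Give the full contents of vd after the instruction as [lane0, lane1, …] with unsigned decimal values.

VLMAX = VLEN×LMUL/SEW = 256×1/4/8 = 8
vl = min(AVL, VLMAX) = min(3, 8) = 3
[0] add(0x7b,0xad) = 0x28
[1] add(0x6b,0x3e) = 0xa9
[2] mask-off/keep = 0x91
[3] tail/keep = 0x1e
[4] tail/keep = 0x1e
[5] tail/keep = 0xb0
[6] tail/keep = 0x43
[7] tail/keep = 0x8e

vd = [40, 169, 145, 30, 30, 176, 67, 142]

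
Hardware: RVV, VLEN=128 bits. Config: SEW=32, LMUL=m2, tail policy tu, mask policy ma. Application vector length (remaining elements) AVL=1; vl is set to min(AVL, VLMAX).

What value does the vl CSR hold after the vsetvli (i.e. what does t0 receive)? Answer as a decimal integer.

VLMAX = (128 × 2) / 32 = 8 lanes
AVL=1 ≤ VLMAX=8, so vl = 1

vl = 1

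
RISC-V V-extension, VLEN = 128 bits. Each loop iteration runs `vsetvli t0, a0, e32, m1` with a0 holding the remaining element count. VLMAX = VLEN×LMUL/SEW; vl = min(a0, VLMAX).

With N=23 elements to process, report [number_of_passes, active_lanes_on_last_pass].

lanes per group: 128·1/32 = 4
N=23: ⌈23/4⌉ = 6 iters; last vl = 23 − 5×4 = 3

[iterations, last_vl] = [6, 3]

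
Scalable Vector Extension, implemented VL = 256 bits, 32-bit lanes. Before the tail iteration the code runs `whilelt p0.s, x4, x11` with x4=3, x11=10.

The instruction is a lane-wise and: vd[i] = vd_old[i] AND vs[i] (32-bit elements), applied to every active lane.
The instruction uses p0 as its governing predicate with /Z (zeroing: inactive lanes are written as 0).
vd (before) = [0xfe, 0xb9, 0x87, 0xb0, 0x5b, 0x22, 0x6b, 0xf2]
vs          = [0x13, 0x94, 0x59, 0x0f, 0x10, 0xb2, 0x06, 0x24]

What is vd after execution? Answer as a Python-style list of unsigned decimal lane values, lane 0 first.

register lanes = 256/32 = 8
whilelt: lane j active iff 3+j < 10 → j < 7 → 7 active
vd[0] and(0xfe,0x13) -> 0x12
vd[1] and(0xb9,0x94) -> 0x90
vd[2] and(0x87,0x59) -> 0x01
vd[3] and(0xb0,0x0f) -> 0x00
vd[4] and(0x5b,0x10) -> 0x10
vd[5] and(0x22,0xb2) -> 0x22
vd[6] and(0x6b,0x06) -> 0x02
vd[7] tail/zero -> 0x00

vd = [18, 144, 1, 0, 16, 34, 2, 0]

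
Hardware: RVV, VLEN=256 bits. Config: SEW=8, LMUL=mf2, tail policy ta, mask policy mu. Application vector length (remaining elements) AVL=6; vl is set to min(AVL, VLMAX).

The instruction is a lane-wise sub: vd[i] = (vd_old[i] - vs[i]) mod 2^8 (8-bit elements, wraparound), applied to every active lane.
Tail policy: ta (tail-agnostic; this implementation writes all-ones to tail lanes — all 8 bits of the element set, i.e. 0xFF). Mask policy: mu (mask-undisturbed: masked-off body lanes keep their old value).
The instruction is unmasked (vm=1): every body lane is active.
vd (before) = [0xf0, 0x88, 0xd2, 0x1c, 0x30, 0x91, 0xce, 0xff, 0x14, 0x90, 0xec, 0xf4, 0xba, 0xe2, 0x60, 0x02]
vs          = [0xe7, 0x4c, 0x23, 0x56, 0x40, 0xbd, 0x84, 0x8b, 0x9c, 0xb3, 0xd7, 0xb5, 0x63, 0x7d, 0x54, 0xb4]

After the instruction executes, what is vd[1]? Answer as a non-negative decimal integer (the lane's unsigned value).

VLMAX = VLEN×LMUL/SEW = 256×1/2/8 = 16
AVL=6 ≤ VLMAX=16, so vl = 6
[0] sub(0xf0,0xe7) = 0x09
[1] sub(0x88,0x4c) = 0x3c
[2] sub(0xd2,0x23) = 0xaf
[3] sub(0x1c,0x56) = 0xc6
[4] sub(0x30,0x40) = 0xf0
[5] sub(0x91,0xbd) = 0xd4
[6] tail/ones = 0xff
[7] tail/ones = 0xff
[8] tail/ones = 0xff
[9] tail/ones = 0xff
[10] tail/ones = 0xff
[11] tail/ones = 0xff
[12] tail/ones = 0xff
[13] tail/ones = 0xff
[14] tail/ones = 0xff
[15] tail/ones = 0xff

vd[1] = 60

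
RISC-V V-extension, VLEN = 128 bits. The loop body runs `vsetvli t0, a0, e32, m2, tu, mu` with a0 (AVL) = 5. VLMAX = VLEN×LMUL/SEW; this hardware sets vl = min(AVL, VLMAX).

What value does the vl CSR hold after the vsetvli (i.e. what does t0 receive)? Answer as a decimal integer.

vl = 5

VLMAX = (128 × 2) / 32 = 8 lanes
vl = min(AVL, VLMAX) = min(5, 8) = 5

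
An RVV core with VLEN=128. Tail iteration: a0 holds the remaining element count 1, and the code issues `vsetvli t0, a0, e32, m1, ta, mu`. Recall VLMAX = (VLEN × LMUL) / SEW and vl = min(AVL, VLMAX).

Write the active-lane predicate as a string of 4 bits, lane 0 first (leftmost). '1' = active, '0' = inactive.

predicate = 1000

VLMAX = VLEN×LMUL/SEW = 128×1/32 = 4
vl ← min(1, 4) = 1
bits (lane 0 leftmost): 1000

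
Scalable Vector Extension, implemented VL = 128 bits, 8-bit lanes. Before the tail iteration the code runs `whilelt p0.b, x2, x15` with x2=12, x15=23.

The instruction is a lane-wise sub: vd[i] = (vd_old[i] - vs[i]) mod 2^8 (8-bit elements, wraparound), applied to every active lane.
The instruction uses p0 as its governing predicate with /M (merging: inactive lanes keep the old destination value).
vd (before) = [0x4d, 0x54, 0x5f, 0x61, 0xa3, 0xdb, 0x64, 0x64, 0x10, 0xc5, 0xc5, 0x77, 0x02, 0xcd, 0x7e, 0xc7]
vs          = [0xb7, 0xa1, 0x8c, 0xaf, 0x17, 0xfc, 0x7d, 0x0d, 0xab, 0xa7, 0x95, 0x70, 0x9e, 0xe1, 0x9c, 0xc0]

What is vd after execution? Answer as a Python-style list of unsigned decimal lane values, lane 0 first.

128-bit reg / 8-bit elem → 16 lanes
active while 12+j < 23, i.e. j ∈ [0,11) capped at 16 ⇒ 11
  i=0: sub(0x4d,0xb7) → 150
  i=1: sub(0x54,0xa1) → 179
  i=2: sub(0x5f,0x8c) → 211
  i=3: sub(0x61,0xaf) → 178
  i=4: sub(0xa3,0x17) → 140
  i=5: sub(0xdb,0xfc) → 223
  i=6: sub(0x64,0x7d) → 231
  i=7: sub(0x64,0x0d) → 87
  i=8: sub(0x10,0xab) → 101
  i=9: sub(0xc5,0xa7) → 30
  i=10: sub(0xc5,0x95) → 48
  i=11: tail/keep → 119
  i=12: tail/keep → 2
  i=13: tail/keep → 205
  i=14: tail/keep → 126
  i=15: tail/keep → 199

vd = [150, 179, 211, 178, 140, 223, 231, 87, 101, 30, 48, 119, 2, 205, 126, 199]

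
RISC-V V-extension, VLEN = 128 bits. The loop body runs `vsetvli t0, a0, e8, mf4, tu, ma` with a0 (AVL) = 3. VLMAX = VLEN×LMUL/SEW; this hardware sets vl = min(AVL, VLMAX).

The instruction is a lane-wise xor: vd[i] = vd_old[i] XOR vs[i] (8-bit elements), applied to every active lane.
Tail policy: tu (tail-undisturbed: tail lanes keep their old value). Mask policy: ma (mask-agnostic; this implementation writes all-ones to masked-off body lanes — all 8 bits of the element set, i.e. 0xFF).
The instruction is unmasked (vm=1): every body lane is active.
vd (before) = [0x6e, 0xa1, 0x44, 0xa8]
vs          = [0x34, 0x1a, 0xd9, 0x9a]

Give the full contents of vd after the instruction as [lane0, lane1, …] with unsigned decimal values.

vd = [90, 187, 157, 168]

lanes per group: 128·1/4/8 = 4
vl = min(AVL, VLMAX) = min(3, 4) = 3
  i=0: xor(0x6e,0x34) → 90
  i=1: xor(0xa1,0x1a) → 187
  i=2: xor(0x44,0xd9) → 157
  i=3: tail/keep → 168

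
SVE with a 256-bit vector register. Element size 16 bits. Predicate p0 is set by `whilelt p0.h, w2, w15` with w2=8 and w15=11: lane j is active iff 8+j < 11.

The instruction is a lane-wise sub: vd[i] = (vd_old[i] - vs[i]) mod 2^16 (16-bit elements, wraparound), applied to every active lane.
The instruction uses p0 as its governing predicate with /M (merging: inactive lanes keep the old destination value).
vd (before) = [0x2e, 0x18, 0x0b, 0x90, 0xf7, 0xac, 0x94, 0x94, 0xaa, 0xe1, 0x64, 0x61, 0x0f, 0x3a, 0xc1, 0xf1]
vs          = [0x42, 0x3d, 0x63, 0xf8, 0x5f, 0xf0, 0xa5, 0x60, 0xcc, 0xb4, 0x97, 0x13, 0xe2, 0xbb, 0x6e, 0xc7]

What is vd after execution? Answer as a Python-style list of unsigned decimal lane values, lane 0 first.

256-bit reg / 16-bit elem → 16 lanes
p0[j] = (8+j < 11); true for j=0..2 → 3 lanes set
  i=0: sub(0x2e,0x42) → 65516
  i=1: sub(0x18,0x3d) → 65499
  i=2: sub(0x0b,0x63) → 65448
  i=3: tail/keep → 144
  i=4: tail/keep → 247
  i=5: tail/keep → 172
  i=6: tail/keep → 148
  i=7: tail/keep → 148
  i=8: tail/keep → 170
  i=9: tail/keep → 225
  i=10: tail/keep → 100
  i=11: tail/keep → 97
  i=12: tail/keep → 15
  i=13: tail/keep → 58
  i=14: tail/keep → 193
  i=15: tail/keep → 241

vd = [65516, 65499, 65448, 144, 247, 172, 148, 148, 170, 225, 100, 97, 15, 58, 193, 241]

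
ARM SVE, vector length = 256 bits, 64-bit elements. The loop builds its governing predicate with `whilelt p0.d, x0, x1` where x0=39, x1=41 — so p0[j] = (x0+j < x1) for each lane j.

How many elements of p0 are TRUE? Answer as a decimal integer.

register lanes = 256/64 = 4
whilelt: lane j active iff 39+j < 41 → j < 2 → 2 active

vl = 2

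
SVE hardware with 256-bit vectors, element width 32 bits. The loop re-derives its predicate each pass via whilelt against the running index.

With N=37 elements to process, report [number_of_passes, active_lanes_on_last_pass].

lane count: 256 div 32 = 8
iterations = ceil(37/8) = 5; final-pass vl = 5

[iterations, last_vl] = [5, 5]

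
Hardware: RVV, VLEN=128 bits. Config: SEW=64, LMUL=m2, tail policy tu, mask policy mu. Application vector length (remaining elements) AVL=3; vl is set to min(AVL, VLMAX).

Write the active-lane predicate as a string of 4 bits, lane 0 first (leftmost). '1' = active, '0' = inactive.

predicate = 1110

VLMAX = VLEN×LMUL/SEW = 128×2/64 = 4
vl = min(AVL, VLMAX) = min(3, 4) = 3
bits (lane 0 leftmost): 1110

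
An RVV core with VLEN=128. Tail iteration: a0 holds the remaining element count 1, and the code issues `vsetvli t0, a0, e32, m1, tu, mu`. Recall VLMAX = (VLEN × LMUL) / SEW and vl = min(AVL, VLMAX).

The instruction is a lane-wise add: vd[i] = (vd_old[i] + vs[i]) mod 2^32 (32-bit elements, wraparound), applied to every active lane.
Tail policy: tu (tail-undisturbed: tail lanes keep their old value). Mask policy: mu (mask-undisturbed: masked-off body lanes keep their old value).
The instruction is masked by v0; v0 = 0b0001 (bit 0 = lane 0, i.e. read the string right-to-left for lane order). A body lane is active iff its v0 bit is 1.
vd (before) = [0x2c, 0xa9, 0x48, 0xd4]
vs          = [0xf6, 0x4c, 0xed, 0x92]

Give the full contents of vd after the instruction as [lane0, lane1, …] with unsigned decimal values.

vd = [290, 169, 72, 212]

lanes per group: 128·1/32 = 4
vl ← min(1, 4) = 1
vd[0] add(0x2c,0xf6) -> 0x122
vd[1] tail/keep -> 0xa9
vd[2] tail/keep -> 0x48
vd[3] tail/keep -> 0xd4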